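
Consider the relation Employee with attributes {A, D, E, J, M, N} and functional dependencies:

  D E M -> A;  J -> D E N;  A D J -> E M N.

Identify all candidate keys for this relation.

Attribute J never appears on the right-hand side of any dependency, so J must belong to every candidate key.
{J}⁺ = {D, E, J, N}, which is not all of the schema, so we must add further attributes.
{A, J}⁺: J→DEN adds D, E, N; ADJ→EMN adds M → {A, D, E, J, M, N}.
{J, M}⁺: J→DEN adds D, E, N; DEM→A adds A → {A, D, E, J, M, N}.

{A, J}, {J, M}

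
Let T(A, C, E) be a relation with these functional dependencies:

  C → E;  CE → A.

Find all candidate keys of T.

{C}

Attribute C never appears on the right-hand side of any dependency, so C must belong to every candidate key.
{C}⁺ = {A, C, E}, which is all of the schema, so {C} is the only candidate key.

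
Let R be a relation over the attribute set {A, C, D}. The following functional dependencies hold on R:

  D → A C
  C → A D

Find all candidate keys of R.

{C}⁺: C→AD adds A, D → {A, C, D}.
{D}⁺: D→AC adds A, C → {A, C, D}.
Any other superkey contains one of these as a subset, so there are no further candidate keys.

{C}, {D}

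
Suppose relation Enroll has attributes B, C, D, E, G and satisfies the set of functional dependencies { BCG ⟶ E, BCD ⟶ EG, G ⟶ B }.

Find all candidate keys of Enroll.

{B, C, D}, {C, D, G}

Attributes C, D never appear on any right-hand side, so every candidate key must contain {C, D}.
{C, D}⁺ = {C, D}, which is not all of the schema, so we must add further attributes.
{B, C, D}⁺: BCD→EG adds E, G → {B, C, D, E, G}. Minimal: {C, D}⁺ = {C, D}; {B, D}⁺ = {B, D}; {B, C}⁺ = {B, C} — none reach the full schema.
{C, D, G}⁺: G→B adds B; BCG→E adds E → {B, C, D, E, G}. Minimal: {D, G}⁺ = {B, D, G}; {C, G}⁺ = {B, C, E, G}; {C, D}⁺ = {C, D} — none reach the full schema.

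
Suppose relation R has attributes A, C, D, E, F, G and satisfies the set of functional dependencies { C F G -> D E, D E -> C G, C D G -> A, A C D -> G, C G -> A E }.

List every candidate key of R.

Attribute F never appears on the right-hand side of any dependency, so F must belong to every candidate key.
{F}⁺ = {F}, which is not all of the schema, so we must add further attributes.
{C, F, G}⁺: CFG→DE adds D, E; CDG→A adds A → {A, C, D, E, F, G}.
{D, E, F}⁺: DE→CG adds C, G; CDG→A adds A → {A, C, D, E, F, G}.
{A, C, D, F}⁺: ACD→G adds G; CG→AE adds E → {A, C, D, E, F, G}.

{C, F, G}, {D, E, F}, {A, C, D, F}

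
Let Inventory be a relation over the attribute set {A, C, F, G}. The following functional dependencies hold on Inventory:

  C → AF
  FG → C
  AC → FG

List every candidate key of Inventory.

C, FG

{C}⁺: C→AF adds A, F; AC→FG adds G → {A, C, F, G}.
{F, G}⁺: FG→C adds C; C→AF adds A → {A, C, F, G}.
Any other superkey contains one of these as a subset, so there are no further candidate keys.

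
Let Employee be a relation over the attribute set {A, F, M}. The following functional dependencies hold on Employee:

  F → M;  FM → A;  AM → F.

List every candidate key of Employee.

{F}, {A, M}

{F}⁺: F→M adds M; FM→A adds A → {A, F, M}.
{A, M}⁺: AM→F adds F → {A, F, M}. Minimal: {M}⁺ = {M}; {A}⁺ = {A} — none reach the full schema.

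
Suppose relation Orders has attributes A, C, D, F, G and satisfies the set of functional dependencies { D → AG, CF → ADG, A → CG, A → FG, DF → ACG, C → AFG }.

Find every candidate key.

A, C, D

{A}⁺: A→CG adds C, G; A→FG adds F; CF→ADG adds D → {A, C, D, F, G}.
{C}⁺: C→AFG adds A, F, G; CF→ADG adds D → {A, C, D, F, G}.
{D}⁺: D→AG adds A, G; A→CG adds C; A→FG adds F → {A, C, D, F, G}.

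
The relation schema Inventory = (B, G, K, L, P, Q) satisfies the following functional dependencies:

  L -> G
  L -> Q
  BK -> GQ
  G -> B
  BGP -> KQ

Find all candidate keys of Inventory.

{L, P}

Attributes L, P never appear on any right-hand side, so every candidate key must contain {L, P}.
{L, P}⁺ = {B, G, K, L, P, Q}, which is all of the schema, so {L, P} is the only candidate key.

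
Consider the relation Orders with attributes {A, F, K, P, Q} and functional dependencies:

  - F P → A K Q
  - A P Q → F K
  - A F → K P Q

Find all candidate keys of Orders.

(A, F); (F, P); (A, P, Q)

{A, F}⁺: AF→KPQ adds K, P, Q → {A, F, K, P, Q}.
{F, P}⁺: FP→AKQ adds A, K, Q → {A, F, K, P, Q}.
{A, P, Q}⁺: APQ→FK adds F, K → {A, F, K, P, Q}.
Any other superkey contains one of these as a subset, so there are no further candidate keys.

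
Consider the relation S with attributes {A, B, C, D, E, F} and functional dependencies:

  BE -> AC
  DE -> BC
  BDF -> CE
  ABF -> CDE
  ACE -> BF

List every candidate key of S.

{B, E}⁺: BE→AC adds A, C; ACE→BF adds F; ABF→CDE adds D → {A, B, C, D, E, F}.
{D, E}⁺: DE→BC adds B, C; BE→AC adds A; ACE→BF adds F → {A, B, C, D, E, F}.
{A, B, F}⁺: ABF→CDE adds C, D, E → {A, B, C, D, E, F}.
{A, C, E}⁺: ACE→BF adds B, F; ABF→CDE adds D → {A, B, C, D, E, F}.
{B, D, F}⁺: BDF→CE adds C, E; BE→AC adds A → {A, B, C, D, E, F}.

BE, DE, ABF, ACE, BDF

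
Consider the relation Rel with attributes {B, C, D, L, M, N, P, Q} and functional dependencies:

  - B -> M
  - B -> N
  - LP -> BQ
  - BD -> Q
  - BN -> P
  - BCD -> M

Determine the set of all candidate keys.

Attributes C, D, L never appear on any right-hand side, so every candidate key must contain {C, D, L}.
{C, D, L}⁺ = {C, D, L}, which is not all of the schema, so we must add further attributes.
{B, C, D, L}⁺: B→M adds M; B→N adds N; BD→Q adds Q; BN→P adds P → {B, C, D, L, M, N, P, Q}. Minimal: {C, D, L}⁺ = {C, D, L}; {B, D, L}⁺ = {B, D, L, M, N, P, Q}; {B, C, L}⁺ = {B, C, L, M, N, P, Q}; … — none reach the full schema.
{C, D, L, P}⁺: LP→BQ adds B, Q; BCD→M adds M; B→N adds N → {B, C, D, L, M, N, P, Q}. Minimal: {D, L, P}⁺ = {B, D, L, M, N, P, Q}; {C, L, P}⁺ = {B, C, L, M, N, P, Q}; {C, D, P}⁺ = {C, D, P}; … — none reach the full schema.

BCDL, CDLP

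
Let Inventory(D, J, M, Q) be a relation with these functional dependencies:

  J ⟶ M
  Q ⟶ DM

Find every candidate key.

Attributes J, Q never appear on any right-hand side, so every candidate key must contain {J, Q}.
{J, Q}⁺ = {D, J, M, Q}, which is all of the schema, so {J, Q} is the only candidate key.

JQ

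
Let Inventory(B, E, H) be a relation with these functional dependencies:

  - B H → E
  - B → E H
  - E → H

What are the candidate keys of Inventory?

{B}

{B}⁺: B→EH adds E, H → {B, E, H}.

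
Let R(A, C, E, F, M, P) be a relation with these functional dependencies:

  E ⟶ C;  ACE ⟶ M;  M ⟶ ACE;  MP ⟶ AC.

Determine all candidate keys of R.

{F, M, P}⁺: M→ACE adds A, C, E → {A, C, E, F, M, P}. Minimal: {M, P}⁺ = {A, C, E, M, P}; {F, P}⁺ = {F, P}; {F, M}⁺ = {A, C, E, F, M} — none reach the full schema.
{A, E, F, P}⁺: E→C adds C; ACE→M adds M → {A, C, E, F, M, P}. Minimal: {E, F, P}⁺ = {C, E, F, P}; {A, F, P}⁺ = {A, F, P}; {A, E, P}⁺ = {A, C, E, M, P}; … — none reach the full schema.
Any other superkey contains one of these as a subset, so there are no further candidate keys.

(F, M, P); (A, E, F, P)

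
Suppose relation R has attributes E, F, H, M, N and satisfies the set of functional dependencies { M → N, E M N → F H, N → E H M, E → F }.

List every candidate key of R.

{M}⁺: M→N adds N; N→EHM adds E, H; E→F adds F → {E, F, H, M, N}.
{N}⁺: N→EHM adds E, H, M; E→F adds F → {E, F, H, M, N}.
Any other superkey contains one of these as a subset, so there are no further candidate keys.

M, N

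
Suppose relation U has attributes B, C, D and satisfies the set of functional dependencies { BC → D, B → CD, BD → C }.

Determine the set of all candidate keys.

B

Attribute B never appears on the right-hand side of any dependency, so B must belong to every candidate key.
{B}⁺ = {B, C, D}, which is all of the schema, so {B} is the only candidate key.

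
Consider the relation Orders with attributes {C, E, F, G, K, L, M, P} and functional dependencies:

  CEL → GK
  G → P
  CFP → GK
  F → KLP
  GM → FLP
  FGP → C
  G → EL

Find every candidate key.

Attribute M never appears on the right-hand side of any dependency, so M must belong to every candidate key.
{M}⁺ = {M}, which is not all of the schema, so we must add further attributes.
{G, M}⁺: G→P adds P; GM→FLP adds F, L; FGP→C adds C; G→EL adds E; CEL→GK adds K → {C, E, F, G, K, L, M, P}.
{C, F, M}⁺: F→KLP adds K, L, P; CFP→GK adds G; G→EL adds E → {C, E, F, G, K, L, M, P}.
{C, E, L, M}⁺: CEL→GK adds G, K; G→P adds P; GM→FLP adds F → {C, E, F, G, K, L, M, P}.

{G, M}, {C, F, M}, {C, E, L, M}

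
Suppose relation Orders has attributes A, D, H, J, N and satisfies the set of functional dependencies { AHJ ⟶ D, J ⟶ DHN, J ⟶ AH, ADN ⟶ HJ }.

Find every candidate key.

{J}, {A, D, N}

{J}⁺: J→DHN adds D, H, N; J→AH adds A → {A, D, H, J, N}.
{A, D, N}⁺: ADN→HJ adds H, J → {A, D, H, J, N}.
Any other superkey contains one of these as a subset, so there are no further candidate keys.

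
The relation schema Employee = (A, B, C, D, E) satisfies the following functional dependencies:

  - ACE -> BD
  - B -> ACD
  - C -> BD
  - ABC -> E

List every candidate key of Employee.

{B}⁺: B→ACD adds A, C, D; ABC→E adds E → {A, B, C, D, E}.
{C}⁺: C→BD adds B, D; B→ACD adds A; ABC→E adds E → {A, B, C, D, E}.
Any other superkey contains one of these as a subset, so there are no further candidate keys.

{B}; {C}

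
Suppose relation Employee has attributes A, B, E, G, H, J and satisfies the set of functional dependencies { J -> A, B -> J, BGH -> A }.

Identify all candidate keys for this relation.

Attributes B, E, G, H never appear on any right-hand side, so every candidate key must contain {B, E, G, H}.
{B, E, G, H}⁺ = {A, B, E, G, H, J}, which is all of the schema, so {B, E, G, H} is the only candidate key.

BEGH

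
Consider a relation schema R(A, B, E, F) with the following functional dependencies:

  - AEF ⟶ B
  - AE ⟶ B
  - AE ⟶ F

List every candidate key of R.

Attributes A, E never appear on any right-hand side, so every candidate key must contain {A, E}.
{A, E}⁺ = {A, B, E, F}, which is all of the schema, so {A, E} is the only candidate key.

AE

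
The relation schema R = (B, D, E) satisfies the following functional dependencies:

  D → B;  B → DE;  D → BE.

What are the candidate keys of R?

{B}⁺: B→DE adds D, E → {B, D, E}.
{D}⁺: D→B adds B; B→DE adds E → {B, D, E}.
Any other superkey contains one of these as a subset, so there are no further candidate keys.

{B}, {D}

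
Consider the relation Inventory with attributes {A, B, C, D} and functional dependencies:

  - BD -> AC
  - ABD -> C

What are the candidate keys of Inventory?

{B, D}

Attributes B, D never appear on any right-hand side, so every candidate key must contain {B, D}.
{B, D}⁺ = {A, B, C, D}, which is all of the schema, so {B, D} is the only candidate key.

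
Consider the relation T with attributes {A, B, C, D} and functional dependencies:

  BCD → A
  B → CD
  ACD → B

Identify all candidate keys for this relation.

B, ACD

{B}⁺: B→CD adds C, D; BCD→A adds A → {A, B, C, D}.
{A, C, D}⁺: ACD→B adds B → {A, B, C, D}.
Any other superkey contains one of these as a subset, so there are no further candidate keys.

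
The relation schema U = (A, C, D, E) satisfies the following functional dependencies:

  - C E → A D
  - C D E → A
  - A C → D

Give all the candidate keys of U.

Attributes C, E never appear on any right-hand side, so every candidate key must contain {C, E}.
{C, E}⁺ = {A, C, D, E}, which is all of the schema, so {C, E} is the only candidate key.

CE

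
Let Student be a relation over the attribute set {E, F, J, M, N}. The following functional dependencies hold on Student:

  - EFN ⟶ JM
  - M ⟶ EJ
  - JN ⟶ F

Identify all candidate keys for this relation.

{M, N}⁺: M→EJ adds E, J; JN→F adds F → {E, F, J, M, N}.
{E, F, N}⁺: EFN→JM adds J, M → {E, F, J, M, N}.
{E, J, N}⁺: JN→F adds F; EFN→JM adds M → {E, F, J, M, N}.

MN; EFN; EJN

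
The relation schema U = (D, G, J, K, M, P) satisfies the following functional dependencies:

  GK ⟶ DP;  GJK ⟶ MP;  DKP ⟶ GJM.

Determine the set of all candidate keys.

{G, K}, {D, K, P}

Attribute K never appears on the right-hand side of any dependency, so K must belong to every candidate key.
{K}⁺ = {K}, which is not all of the schema, so we must add further attributes.
{G, K}⁺: GK→DP adds D, P; DKP→GJM adds J, M → {D, G, J, K, M, P}. Minimal: {K}⁺ = {K}; {G}⁺ = {G} — none reach the full schema.
{D, K, P}⁺: DKP→GJM adds G, J, M → {D, G, J, K, M, P}. Minimal: {K, P}⁺ = {K, P}; {D, P}⁺ = {D, P}; {D, K}⁺ = {D, K} — none reach the full schema.
Any other superkey contains one of these as a subset, so there are no further candidate keys.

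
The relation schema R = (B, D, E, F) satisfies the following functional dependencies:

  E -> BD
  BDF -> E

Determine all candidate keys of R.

EF, BDF

Attribute F never appears on the right-hand side of any dependency, so F must belong to every candidate key.
{F}⁺ = {F}, which is not all of the schema, so we must add further attributes.
{E, F}⁺: E→BD adds B, D → {B, D, E, F}. Minimal: {F}⁺ = {F}; {E}⁺ = {B, D, E} — none reach the full schema.
{B, D, F}⁺: BDF→E adds E → {B, D, E, F}. Minimal: {D, F}⁺ = {D, F}; {B, F}⁺ = {B, F}; {B, D}⁺ = {B, D} — none reach the full schema.
Any other superkey contains one of these as a subset, so there are no further candidate keys.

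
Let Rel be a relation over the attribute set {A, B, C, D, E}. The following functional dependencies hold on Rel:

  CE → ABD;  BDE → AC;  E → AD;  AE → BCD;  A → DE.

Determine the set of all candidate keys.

{A}⁺: A→DE adds D, E; AE→BCD adds B, C → {A, B, C, D, E}.
{E}⁺: E→AD adds A, D; AE→BCD adds B, C → {A, B, C, D, E}.

{A}, {E}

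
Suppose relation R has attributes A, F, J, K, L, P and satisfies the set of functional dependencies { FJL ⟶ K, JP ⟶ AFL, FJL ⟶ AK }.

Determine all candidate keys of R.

{J, P}

Attributes J, P never appear on any right-hand side, so every candidate key must contain {J, P}.
{J, P}⁺ = {A, F, J, K, L, P}, which is all of the schema, so {J, P} is the only candidate key.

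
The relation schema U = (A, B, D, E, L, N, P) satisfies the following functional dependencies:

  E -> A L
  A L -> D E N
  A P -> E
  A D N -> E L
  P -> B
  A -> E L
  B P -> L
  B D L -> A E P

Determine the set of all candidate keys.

{A, B}⁺: A→EL adds E, L; AL→DEN adds D, N; BDL→AEP adds P → {A, B, D, E, L, N, P}. Minimal: {B}⁺ = {B}; {A}⁺ = {A, D, E, L, N} — none reach the full schema.
{A, P}⁺: AP→E adds E; P→B adds B; A→EL adds L; AL→DEN adds D, N → {A, B, D, E, L, N, P}. Minimal: {P}⁺ = {B, L, P}; {A}⁺ = {A, D, E, L, N} — none reach the full schema.
{B, E}⁺: E→AL adds A, L; AL→DEN adds D, N; BDL→AEP adds P → {A, B, D, E, L, N, P}. Minimal: {E}⁺ = {A, D, E, L, N}; {B}⁺ = {B} — none reach the full schema.
{D, P}⁺: P→B adds B; BP→L adds L; BDL→AEP adds A, E; AL→DEN adds N → {A, B, D, E, L, N, P}. Minimal: {P}⁺ = {B, L, P}; {D}⁺ = {D} — none reach the full schema.
{E, P}⁺: E→AL adds A, L; AL→DEN adds D, N; P→B adds B → {A, B, D, E, L, N, P}. Minimal: {P}⁺ = {B, L, P}; {E}⁺ = {A, D, E, L, N} — none reach the full schema.
{B, D, L}⁺: BDL→AEP adds A, E, P; AL→DEN adds N → {A, B, D, E, L, N, P}. Minimal: {D, L}⁺ = {D, L}; {B, L}⁺ = {B, L}; {B, D}⁺ = {B, D} — none reach the full schema.

(A, B), (A, P), (B, E), (D, P), (E, P), (B, D, L)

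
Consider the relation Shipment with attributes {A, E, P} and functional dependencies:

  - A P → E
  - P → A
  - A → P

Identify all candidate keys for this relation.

{A}⁺: A→P adds P; AP→E adds E → {A, E, P}.
{P}⁺: P→A adds A; AP→E adds E → {A, E, P}.

{A}, {P}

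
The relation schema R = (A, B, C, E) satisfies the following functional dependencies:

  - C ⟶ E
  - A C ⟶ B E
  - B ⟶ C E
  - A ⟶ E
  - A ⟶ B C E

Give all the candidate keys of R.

(A)

Attribute A never appears on the right-hand side of any dependency, so A must belong to every candidate key.
{A}⁺ = {A, B, C, E}, which is all of the schema, so {A} is the only candidate key.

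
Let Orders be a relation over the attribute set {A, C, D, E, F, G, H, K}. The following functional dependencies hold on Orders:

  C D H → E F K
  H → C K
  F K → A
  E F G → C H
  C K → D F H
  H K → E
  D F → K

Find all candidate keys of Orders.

GH, CGK, EFG, CDFG

Attribute G never appears on the right-hand side of any dependency, so G must belong to every candidate key.
{G}⁺ = {G}, which is not all of the schema, so we must add further attributes.
{G, H}⁺: H→CK adds C, K; CK→DFH adds D, F; HK→E adds E; FK→A adds A → {A, C, D, E, F, G, H, K}. Minimal: {H}⁺ = {A, C, D, E, F, H, K}; {G}⁺ = {G} — none reach the full schema.
{C, G, K}⁺: CK→DFH adds D, F, H; HK→E adds E; FK→A adds A → {A, C, D, E, F, G, H, K}. Minimal: {G, K}⁺ = {G, K}; {C, K}⁺ = {A, C, D, E, F, H, K}; {C, G}⁺ = {C, G} — none reach the full schema.
{E, F, G}⁺: EFG→CH adds C, H; H→CK adds K; FK→A adds A; CK→DFH adds D → {A, C, D, E, F, G, H, K}. Minimal: {F, G}⁺ = {F, G}; {E, G}⁺ = {E, G}; {E, F}⁺ = {E, F} — none reach the full schema.
{C, D, F, G}⁺: DF→K adds K; FK→A adds A; CK→DFH adds H; HK→E adds E → {A, C, D, E, F, G, H, K}. Minimal: {D, F, G}⁺ = {A, D, F, G, K}; {C, F, G}⁺ = {C, F, G}; {C, D, G}⁺ = {C, D, G}; … — none reach the full schema.
Any other superkey contains one of these as a subset, so there are no further candidate keys.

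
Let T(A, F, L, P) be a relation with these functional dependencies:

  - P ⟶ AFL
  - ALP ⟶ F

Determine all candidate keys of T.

Attribute P never appears on the right-hand side of any dependency, so P must belong to every candidate key.
{P}⁺ = {A, F, L, P}, which is all of the schema, so {P} is the only candidate key.

{P}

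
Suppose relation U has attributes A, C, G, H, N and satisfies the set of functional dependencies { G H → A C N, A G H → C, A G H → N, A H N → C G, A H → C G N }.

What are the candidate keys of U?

(A, H), (G, H)

Attribute H never appears on the right-hand side of any dependency, so H must belong to every candidate key.
{H}⁺ = {H}, which is not all of the schema, so we must add further attributes.
{A, H}⁺: AH→CGN adds C, G, N → {A, C, G, H, N}. Minimal: {H}⁺ = {H}; {A}⁺ = {A} — none reach the full schema.
{G, H}⁺: GH→ACN adds A, C, N → {A, C, G, H, N}. Minimal: {H}⁺ = {H}; {G}⁺ = {G} — none reach the full schema.
Any other superkey contains one of these as a subset, so there are no further candidate keys.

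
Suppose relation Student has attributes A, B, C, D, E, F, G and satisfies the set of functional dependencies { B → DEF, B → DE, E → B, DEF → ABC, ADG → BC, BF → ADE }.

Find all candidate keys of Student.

Attribute G never appears on the right-hand side of any dependency, so G must belong to every candidate key.
{G}⁺ = {G}, which is not all of the schema, so we must add further attributes.
{B, G}⁺: B→DEF adds D, E, F; DEF→ABC adds A, C → {A, B, C, D, E, F, G}. Minimal: {G}⁺ = {G}; {B}⁺ = {A, B, C, D, E, F} — none reach the full schema.
{E, G}⁺: E→B adds B; B→DEF adds D, F; DEF→ABC adds A, C → {A, B, C, D, E, F, G}. Minimal: {G}⁺ = {G}; {E}⁺ = {A, B, C, D, E, F} — none reach the full schema.
{A, D, G}⁺: ADG→BC adds B, C; B→DEF adds E, F → {A, B, C, D, E, F, G}. Minimal: {D, G}⁺ = {D, G}; {A, G}⁺ = {A, G}; {A, D}⁺ = {A, D} — none reach the full schema.

{B, G}; {E, G}; {A, D, G}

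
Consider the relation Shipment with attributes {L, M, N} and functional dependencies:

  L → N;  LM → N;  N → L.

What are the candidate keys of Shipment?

{L, M}⁺: L→N adds N → {L, M, N}. Minimal: {M}⁺ = {M}; {L}⁺ = {L, N} — none reach the full schema.
{M, N}⁺: N→L adds L → {L, M, N}. Minimal: {N}⁺ = {L, N}; {M}⁺ = {M} — none reach the full schema.

(L, M); (M, N)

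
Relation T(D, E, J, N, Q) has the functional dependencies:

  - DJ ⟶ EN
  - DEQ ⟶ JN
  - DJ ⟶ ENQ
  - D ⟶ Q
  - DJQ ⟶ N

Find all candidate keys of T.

DE, DJ

Attribute D never appears on the right-hand side of any dependency, so D must belong to every candidate key.
{D}⁺ = {D, Q}, which is not all of the schema, so we must add further attributes.
{D, E}⁺: D→Q adds Q; DEQ→JN adds J, N → {D, E, J, N, Q}. Minimal: {E}⁺ = {E}; {D}⁺ = {D, Q} — none reach the full schema.
{D, J}⁺: DJ→EN adds E, N; DJ→ENQ adds Q → {D, E, J, N, Q}. Minimal: {J}⁺ = {J}; {D}⁺ = {D, Q} — none reach the full schema.
Any other superkey contains one of these as a subset, so there are no further candidate keys.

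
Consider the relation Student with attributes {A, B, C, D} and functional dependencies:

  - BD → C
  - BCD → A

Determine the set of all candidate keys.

{B, D}

{B, D}⁺: BD→C adds C; BCD→A adds A → {A, B, C, D}. Minimal: {D}⁺ = {D}; {B}⁺ = {B} — none reach the full schema.
No other minimal superkey exists.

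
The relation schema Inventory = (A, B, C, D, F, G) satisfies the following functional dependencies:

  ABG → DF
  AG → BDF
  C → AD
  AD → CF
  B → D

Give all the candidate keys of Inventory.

{A, G}⁺: AG→BDF adds B, D, F; AD→CF adds C → {A, B, C, D, F, G}.
{C, G}⁺: C→AD adds A, D; AD→CF adds F; AG→BDF adds B → {A, B, C, D, F, G}.
Any other superkey contains one of these as a subset, so there are no further candidate keys.

AG, CG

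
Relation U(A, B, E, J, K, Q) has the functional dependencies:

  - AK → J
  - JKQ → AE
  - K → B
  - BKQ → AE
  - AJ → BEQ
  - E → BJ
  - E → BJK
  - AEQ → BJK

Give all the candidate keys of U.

{A, E}, {A, J}, {A, K}, {E, Q}, {K, Q}

{A, E}⁺: E→BJ adds B, J; E→BJK adds K; AJ→BEQ adds Q → {A, B, E, J, K, Q}. Minimal: {E}⁺ = {B, E, J, K}; {A}⁺ = {A} — none reach the full schema.
{A, J}⁺: AJ→BEQ adds B, E, Q; E→BJK adds K → {A, B, E, J, K, Q}. Minimal: {J}⁺ = {J}; {A}⁺ = {A} — none reach the full schema.
{A, K}⁺: AK→J adds J; K→B adds B; AJ→BEQ adds E, Q → {A, B, E, J, K, Q}. Minimal: {K}⁺ = {B, K}; {A}⁺ = {A} — none reach the full schema.
{E, Q}⁺: E→BJ adds B, J; E→BJK adds K; JKQ→AE adds A → {A, B, E, J, K, Q}. Minimal: {Q}⁺ = {Q}; {E}⁺ = {B, E, J, K} — none reach the full schema.
{K, Q}⁺: K→B adds B; BKQ→AE adds A, E; E→BJ adds J → {A, B, E, J, K, Q}. Minimal: {Q}⁺ = {Q}; {K}⁺ = {B, K} — none reach the full schema.
Any other superkey contains one of these as a subset, so there are no further candidate keys.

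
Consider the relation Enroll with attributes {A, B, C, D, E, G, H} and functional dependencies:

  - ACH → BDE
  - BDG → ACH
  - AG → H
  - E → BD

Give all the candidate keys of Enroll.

{E, G}; {A, C, G}; {B, D, G}

Attribute G never appears on the right-hand side of any dependency, so G must belong to every candidate key.
{G}⁺ = {G}, which is not all of the schema, so we must add further attributes.
{E, G}⁺: E→BD adds B, D; BDG→ACH adds A, C, H → {A, B, C, D, E, G, H}.
{A, C, G}⁺: AG→H adds H; ACH→BDE adds B, D, E → {A, B, C, D, E, G, H}.
{B, D, G}⁺: BDG→ACH adds A, C, H; ACH→BDE adds E → {A, B, C, D, E, G, H}.
Any other superkey contains one of these as a subset, so there are no further candidate keys.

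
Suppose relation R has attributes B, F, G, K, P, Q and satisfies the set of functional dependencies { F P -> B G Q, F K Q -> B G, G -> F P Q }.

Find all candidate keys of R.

Attribute K never appears on the right-hand side of any dependency, so K must belong to every candidate key.
{K}⁺ = {K}, which is not all of the schema, so we must add further attributes.
{G, K}⁺: G→FPQ adds F, P, Q; FP→BGQ adds B → {B, F, G, K, P, Q}. Minimal: {K}⁺ = {K}; {G}⁺ = {B, F, G, P, Q} — none reach the full schema.
{F, K, P}⁺: FP→BGQ adds B, G, Q → {B, F, G, K, P, Q}. Minimal: {K, P}⁺ = {K, P}; {F, P}⁺ = {B, F, G, P, Q}; {F, K}⁺ = {F, K} — none reach the full schema.
{F, K, Q}⁺: FKQ→BG adds B, G; G→FPQ adds P → {B, F, G, K, P, Q}. Minimal: {K, Q}⁺ = {K, Q}; {F, Q}⁺ = {F, Q}; {F, K}⁺ = {F, K} — none reach the full schema.
Any other superkey contains one of these as a subset, so there are no further candidate keys.

(G, K); (F, K, P); (F, K, Q)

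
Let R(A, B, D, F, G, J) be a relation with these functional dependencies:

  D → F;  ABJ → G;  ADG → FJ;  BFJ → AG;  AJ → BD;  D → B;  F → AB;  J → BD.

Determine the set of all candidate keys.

(J), (D, G)

{J}⁺: J→BD adds B, D; D→F adds F; BFJ→AG adds A, G → {A, B, D, F, G, J}.
{D, G}⁺: D→F adds F; D→B adds B; F→AB adds A; ADG→FJ adds J → {A, B, D, F, G, J}. Minimal: {G}⁺ = {G}; {D}⁺ = {A, B, D, F} — none reach the full schema.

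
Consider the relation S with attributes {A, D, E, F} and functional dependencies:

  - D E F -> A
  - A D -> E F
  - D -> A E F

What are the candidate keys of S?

Attribute D never appears on the right-hand side of any dependency, so D must belong to every candidate key.
{D}⁺ = {A, D, E, F}, which is all of the schema, so {D} is the only candidate key.

(D)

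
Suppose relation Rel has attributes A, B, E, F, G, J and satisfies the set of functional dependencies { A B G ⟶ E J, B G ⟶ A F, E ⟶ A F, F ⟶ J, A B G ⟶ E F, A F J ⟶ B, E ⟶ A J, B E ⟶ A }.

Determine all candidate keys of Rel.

Attribute G never appears on the right-hand side of any dependency, so G must belong to every candidate key.
{G}⁺ = {G}, which is not all of the schema, so we must add further attributes.
{B, G}⁺: BG→AF adds A, F; F→J adds J; ABG→EF adds E → {A, B, E, F, G, J}. Minimal: {G}⁺ = {G}; {B}⁺ = {B} — none reach the full schema.
{E, G}⁺: E→AF adds A, F; F→J adds J; AFJ→B adds B → {A, B, E, F, G, J}. Minimal: {G}⁺ = {G}; {E}⁺ = {A, B, E, F, J} — none reach the full schema.
{A, F, G}⁺: F→J adds J; AFJ→B adds B; ABG→EJ adds E → {A, B, E, F, G, J}. Minimal: {F, G}⁺ = {F, G, J}; {A, G}⁺ = {A, G}; {A, F}⁺ = {A, B, F, J} — none reach the full schema.

{B, G}; {E, G}; {A, F, G}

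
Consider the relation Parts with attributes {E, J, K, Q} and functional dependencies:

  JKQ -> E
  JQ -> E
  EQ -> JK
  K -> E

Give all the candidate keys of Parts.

(E, Q), (J, Q), (K, Q)

Attribute Q never appears on the right-hand side of any dependency, so Q must belong to every candidate key.
{Q}⁺ = {Q}, which is not all of the schema, so we must add further attributes.
{E, Q}⁺: EQ→JK adds J, K → {E, J, K, Q}.
{J, Q}⁺: JQ→E adds E; EQ→JK adds K → {E, J, K, Q}.
{K, Q}⁺: K→E adds E; EQ→JK adds J → {E, J, K, Q}.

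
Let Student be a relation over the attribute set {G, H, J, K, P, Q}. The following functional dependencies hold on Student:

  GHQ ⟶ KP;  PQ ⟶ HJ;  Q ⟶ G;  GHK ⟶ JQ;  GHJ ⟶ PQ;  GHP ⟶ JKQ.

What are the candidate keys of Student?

HQ, PQ, GHJ, GHK, GHP

{H, Q}⁺: Q→G adds G; GHQ→KP adds K, P; PQ→HJ adds J → {G, H, J, K, P, Q}.
{P, Q}⁺: PQ→HJ adds H, J; Q→G adds G; GHP→JKQ adds K → {G, H, J, K, P, Q}.
{G, H, J}⁺: GHJ→PQ adds P, Q; GHP→JKQ adds K → {G, H, J, K, P, Q}.
{G, H, K}⁺: GHK→JQ adds J, Q; GHJ→PQ adds P → {G, H, J, K, P, Q}.
{G, H, P}⁺: GHP→JKQ adds J, K, Q → {G, H, J, K, P, Q}.
Any other superkey contains one of these as a subset, so there are no further candidate keys.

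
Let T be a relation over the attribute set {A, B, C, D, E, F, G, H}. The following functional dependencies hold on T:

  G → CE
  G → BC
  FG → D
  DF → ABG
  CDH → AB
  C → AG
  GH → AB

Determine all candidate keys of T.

Attributes F, H never appear on any right-hand side, so every candidate key must contain {F, H}.
{F, H}⁺ = {F, H}, which is not all of the schema, so we must add further attributes.
{C, F, H}⁺: C→AG adds A, G; GH→AB adds B; G→CE adds E; FG→D adds D → {A, B, C, D, E, F, G, H}. Minimal: {F, H}⁺ = {F, H}; {C, H}⁺ = {A, B, C, E, G, H}; {C, F}⁺ = {A, B, C, D, E, F, G} — none reach the full schema.
{D, F, H}⁺: DF→ABG adds A, B, G; G→CE adds C, E → {A, B, C, D, E, F, G, H}. Minimal: {F, H}⁺ = {F, H}; {D, H}⁺ = {D, H}; {D, F}⁺ = {A, B, C, D, E, F, G} — none reach the full schema.
{F, G, H}⁺: G→CE adds C, E; G→BC adds B; FG→D adds D; DF→ABG adds A → {A, B, C, D, E, F, G, H}. Minimal: {G, H}⁺ = {A, B, C, E, G, H}; {F, H}⁺ = {F, H}; {F, G}⁺ = {A, B, C, D, E, F, G} — none reach the full schema.
Any other superkey contains one of these as a subset, so there are no further candidate keys.

CFH, DFH, FGH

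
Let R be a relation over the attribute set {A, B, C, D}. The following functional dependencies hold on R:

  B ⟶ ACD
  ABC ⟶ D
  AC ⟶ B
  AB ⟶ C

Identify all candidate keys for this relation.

{B}⁺: B→ACD adds A, C, D → {A, B, C, D}.
{A, C}⁺: AC→B adds B; B→ACD adds D → {A, B, C, D}. Minimal: {C}⁺ = {C}; {A}⁺ = {A} — none reach the full schema.

{B}, {A, C}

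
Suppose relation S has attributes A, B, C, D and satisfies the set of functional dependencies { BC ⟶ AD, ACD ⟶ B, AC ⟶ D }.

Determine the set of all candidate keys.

AC, BC

Attribute C never appears on the right-hand side of any dependency, so C must belong to every candidate key.
{C}⁺ = {C}, which is not all of the schema, so we must add further attributes.
{A, C}⁺: AC→D adds D; ACD→B adds B → {A, B, C, D}. Minimal: {C}⁺ = {C}; {A}⁺ = {A} — none reach the full schema.
{B, C}⁺: BC→AD adds A, D → {A, B, C, D}. Minimal: {C}⁺ = {C}; {B}⁺ = {B} — none reach the full schema.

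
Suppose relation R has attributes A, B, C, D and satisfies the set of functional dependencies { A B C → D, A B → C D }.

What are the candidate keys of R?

Attributes A, B never appear on any right-hand side, so every candidate key must contain {A, B}.
{A, B}⁺ = {A, B, C, D}, which is all of the schema, so {A, B} is the only candidate key.

{A, B}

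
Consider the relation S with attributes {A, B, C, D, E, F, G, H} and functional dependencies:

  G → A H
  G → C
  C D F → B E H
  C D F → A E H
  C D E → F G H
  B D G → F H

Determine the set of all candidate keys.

Attribute D never appears on the right-hand side of any dependency, so D must belong to every candidate key.
{D}⁺ = {D}, which is not all of the schema, so we must add further attributes.
{B, D, G}⁺: G→AH adds A, H; G→C adds C; BDG→FH adds F; CDF→BEH adds E → {A, B, C, D, E, F, G, H}. Minimal: {D, G}⁺ = {A, C, D, G, H}; {B, G}⁺ = {A, B, C, G, H}; {B, D}⁺ = {B, D} — none reach the full schema.
{C, D, E}⁺: CDE→FGH adds F, G, H; G→AH adds A; CDF→BEH adds B → {A, B, C, D, E, F, G, H}. Minimal: {D, E}⁺ = {D, E}; {C, E}⁺ = {C, E}; {C, D}⁺ = {C, D} — none reach the full schema.
{C, D, F}⁺: CDF→BEH adds B, E, H; CDF→AEH adds A; CDE→FGH adds G → {A, B, C, D, E, F, G, H}. Minimal: {D, F}⁺ = {D, F}; {C, F}⁺ = {C, F}; {C, D}⁺ = {C, D} — none reach the full schema.
{D, E, G}⁺: G→AH adds A, H; G→C adds C; CDE→FGH adds F; CDF→BEH adds B → {A, B, C, D, E, F, G, H}. Minimal: {E, G}⁺ = {A, C, E, G, H}; {D, G}⁺ = {A, C, D, G, H}; {D, E}⁺ = {D, E} — none reach the full schema.
{D, F, G}⁺: G→AH adds A, H; G→C adds C; CDF→BEH adds B, E → {A, B, C, D, E, F, G, H}. Minimal: {F, G}⁺ = {A, C, F, G, H}; {D, G}⁺ = {A, C, D, G, H}; {D, F}⁺ = {D, F} — none reach the full schema.

BDG, CDE, CDF, DEG, DFG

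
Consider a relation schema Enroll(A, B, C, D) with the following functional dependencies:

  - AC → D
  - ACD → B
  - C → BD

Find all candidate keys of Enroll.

{A, C}

Attributes A, C never appear on any right-hand side, so every candidate key must contain {A, C}.
{A, C}⁺ = {A, B, C, D}, which is all of the schema, so {A, C} is the only candidate key.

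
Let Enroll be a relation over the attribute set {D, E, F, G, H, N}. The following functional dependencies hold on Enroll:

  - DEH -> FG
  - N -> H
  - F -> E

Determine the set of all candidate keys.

Attributes D, N never appear on any right-hand side, so every candidate key must contain {D, N}.
{D, N}⁺ = {D, H, N}, which is not all of the schema, so we must add further attributes.
{D, E, N}⁺: N→H adds H; DEH→FG adds F, G → {D, E, F, G, H, N}. Minimal: {E, N}⁺ = {E, H, N}; {D, N}⁺ = {D, H, N}; {D, E}⁺ = {D, E} — none reach the full schema.
{D, F, N}⁺: N→H adds H; F→E adds E; DEH→FG adds G → {D, E, F, G, H, N}. Minimal: {F, N}⁺ = {E, F, H, N}; {D, N}⁺ = {D, H, N}; {D, F}⁺ = {D, E, F} — none reach the full schema.

(D, E, N), (D, F, N)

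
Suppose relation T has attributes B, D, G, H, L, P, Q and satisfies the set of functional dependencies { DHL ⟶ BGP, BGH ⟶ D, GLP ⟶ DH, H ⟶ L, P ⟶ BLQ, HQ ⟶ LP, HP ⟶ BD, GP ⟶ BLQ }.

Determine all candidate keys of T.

{D, H}⁺: H→L adds L; DHL→BGP adds B, G, P; P→BLQ adds Q → {B, D, G, H, L, P, Q}. Minimal: {H}⁺ = {H, L}; {D}⁺ = {D} — none reach the full schema.
{G, P}⁺: P→BLQ adds B, L, Q; GLP→DH adds D, H → {B, D, G, H, L, P, Q}. Minimal: {P}⁺ = {B, L, P, Q}; {G}⁺ = {G} — none reach the full schema.
{H, P}⁺: H→L adds L; P→BLQ adds B, Q; HP→BD adds D; DHL→BGP adds G → {B, D, G, H, L, P, Q}. Minimal: {P}⁺ = {B, L, P, Q}; {H}⁺ = {H, L} — none reach the full schema.
{H, Q}⁺: H→L adds L; HQ→LP adds P; HP→BD adds B, D; DHL→BGP adds G → {B, D, G, H, L, P, Q}. Minimal: {Q}⁺ = {Q}; {H}⁺ = {H, L} — none reach the full schema.
{B, G, H}⁺: BGH→D adds D; H→L adds L; DHL→BGP adds P; P→BLQ adds Q → {B, D, G, H, L, P, Q}. Minimal: {G, H}⁺ = {G, H, L}; {B, H}⁺ = {B, H, L}; {B, G}⁺ = {B, G} — none reach the full schema.

{D, H}, {G, P}, {H, P}, {H, Q}, {B, G, H}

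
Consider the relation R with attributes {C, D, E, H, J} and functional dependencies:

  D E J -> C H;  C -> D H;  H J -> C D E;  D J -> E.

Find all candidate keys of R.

{C, J}; {D, J}; {H, J}

Attribute J never appears on the right-hand side of any dependency, so J must belong to every candidate key.
{J}⁺ = {J}, which is not all of the schema, so we must add further attributes.
{C, J}⁺: C→DH adds D, H; HJ→CDE adds E → {C, D, E, H, J}. Minimal: {J}⁺ = {J}; {C}⁺ = {C, D, H} — none reach the full schema.
{D, J}⁺: DJ→E adds E; DEJ→CH adds C, H → {C, D, E, H, J}. Minimal: {J}⁺ = {J}; {D}⁺ = {D} — none reach the full schema.
{H, J}⁺: HJ→CDE adds C, D, E → {C, D, E, H, J}. Minimal: {J}⁺ = {J}; {H}⁺ = {H} — none reach the full schema.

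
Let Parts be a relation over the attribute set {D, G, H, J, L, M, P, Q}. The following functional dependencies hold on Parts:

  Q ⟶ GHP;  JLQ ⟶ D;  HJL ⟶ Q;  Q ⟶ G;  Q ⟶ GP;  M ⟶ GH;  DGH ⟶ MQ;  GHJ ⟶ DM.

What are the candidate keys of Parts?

(H, J, L), (J, L, M), (J, L, Q)

Attributes J, L never appear on any right-hand side, so every candidate key must contain {J, L}.
{J, L}⁺ = {J, L}, which is not all of the schema, so we must add further attributes.
{H, J, L}⁺: HJL→Q adds Q; Q→G adds G; Q→GP adds P; GHJ→DM adds D, M → {D, G, H, J, L, M, P, Q}. Minimal: {J, L}⁺ = {J, L}; {H, L}⁺ = {H, L}; {H, J}⁺ = {H, J} — none reach the full schema.
{J, L, M}⁺: M→GH adds G, H; GHJ→DM adds D; HJL→Q adds Q; Q→GP adds P → {D, G, H, J, L, M, P, Q}. Minimal: {L, M}⁺ = {G, H, L, M}; {J, M}⁺ = {D, G, H, J, M, P, Q}; {J, L}⁺ = {J, L} — none reach the full schema.
{J, L, Q}⁺: Q→GHP adds G, H, P; JLQ→D adds D; DGH→MQ adds M → {D, G, H, J, L, M, P, Q}. Minimal: {L, Q}⁺ = {G, H, L, P, Q}; {J, Q}⁺ = {D, G, H, J, M, P, Q}; {J, L}⁺ = {J, L} — none reach the full schema.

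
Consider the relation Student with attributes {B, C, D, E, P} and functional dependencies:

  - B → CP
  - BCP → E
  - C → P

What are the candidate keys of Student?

{B, D}

Attributes B, D never appear on any right-hand side, so every candidate key must contain {B, D}.
{B, D}⁺ = {B, C, D, E, P}, which is all of the schema, so {B, D} is the only candidate key.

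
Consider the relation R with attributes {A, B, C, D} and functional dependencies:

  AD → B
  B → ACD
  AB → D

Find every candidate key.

{B}⁺: B→ACD adds A, C, D → {A, B, C, D}.
{A, D}⁺: AD→B adds B; B→ACD adds C → {A, B, C, D}.

{B}; {A, D}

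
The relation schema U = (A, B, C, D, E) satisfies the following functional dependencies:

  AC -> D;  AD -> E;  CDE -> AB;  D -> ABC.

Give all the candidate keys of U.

(D), (A, C)

{D}⁺: D→ABC adds A, B, C; AD→E adds E → {A, B, C, D, E}.
{A, C}⁺: AC→D adds D; AD→E adds E; CDE→AB adds B → {A, B, C, D, E}.
Any other superkey contains one of these as a subset, so there are no further candidate keys.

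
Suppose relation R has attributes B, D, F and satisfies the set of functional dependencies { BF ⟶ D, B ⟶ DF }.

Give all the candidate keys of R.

{B}

Attribute B never appears on the right-hand side of any dependency, so B must belong to every candidate key.
{B}⁺ = {B, D, F}, which is all of the schema, so {B} is the only candidate key.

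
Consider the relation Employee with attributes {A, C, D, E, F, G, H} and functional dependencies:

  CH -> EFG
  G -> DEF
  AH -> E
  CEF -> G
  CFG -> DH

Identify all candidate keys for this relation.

{A, C, G}⁺: G→DEF adds D, E, F; CFG→DH adds H → {A, C, D, E, F, G, H}. Minimal: {C, G}⁺ = {C, D, E, F, G, H}; {A, G}⁺ = {A, D, E, F, G}; {A, C}⁺ = {A, C} — none reach the full schema.
{A, C, H}⁺: CH→EFG adds E, F, G; G→DEF adds D → {A, C, D, E, F, G, H}. Minimal: {C, H}⁺ = {C, D, E, F, G, H}; {A, H}⁺ = {A, E, H}; {A, C}⁺ = {A, C} — none reach the full schema.
{A, C, E, F}⁺: CEF→G adds G; CFG→DH adds D, H → {A, C, D, E, F, G, H}. Minimal: {C, E, F}⁺ = {C, D, E, F, G, H}; {A, E, F}⁺ = {A, E, F}; {A, C, F}⁺ = {A, C, F}; … — none reach the full schema.

(A, C, G); (A, C, H); (A, C, E, F)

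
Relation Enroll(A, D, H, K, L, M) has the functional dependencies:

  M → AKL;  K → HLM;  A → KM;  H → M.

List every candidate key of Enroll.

Attribute D never appears on the right-hand side of any dependency, so D must belong to every candidate key.
{D}⁺ = {D}, which is not all of the schema, so we must add further attributes.
{A, D}⁺: A→KM adds K, M; M→AKL adds L; K→HLM adds H → {A, D, H, K, L, M}. Minimal: {D}⁺ = {D}; {A}⁺ = {A, H, K, L, M} — none reach the full schema.
{D, H}⁺: H→M adds M; M→AKL adds A, K, L → {A, D, H, K, L, M}. Minimal: {H}⁺ = {A, H, K, L, M}; {D}⁺ = {D} — none reach the full schema.
{D, K}⁺: K→HLM adds H, L, M; M→AKL adds A → {A, D, H, K, L, M}. Minimal: {K}⁺ = {A, H, K, L, M}; {D}⁺ = {D} — none reach the full schema.
{D, M}⁺: M→AKL adds A, K, L; K→HLM adds H → {A, D, H, K, L, M}. Minimal: {M}⁺ = {A, H, K, L, M}; {D}⁺ = {D} — none reach the full schema.
Any other superkey contains one of these as a subset, so there are no further candidate keys.

{A, D}, {D, H}, {D, K}, {D, M}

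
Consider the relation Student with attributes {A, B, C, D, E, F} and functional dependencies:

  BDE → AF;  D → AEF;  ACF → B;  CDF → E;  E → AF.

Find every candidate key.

CD

Attributes C, D never appear on any right-hand side, so every candidate key must contain {C, D}.
{C, D}⁺ = {A, B, C, D, E, F}, which is all of the schema, so {C, D} is the only candidate key.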